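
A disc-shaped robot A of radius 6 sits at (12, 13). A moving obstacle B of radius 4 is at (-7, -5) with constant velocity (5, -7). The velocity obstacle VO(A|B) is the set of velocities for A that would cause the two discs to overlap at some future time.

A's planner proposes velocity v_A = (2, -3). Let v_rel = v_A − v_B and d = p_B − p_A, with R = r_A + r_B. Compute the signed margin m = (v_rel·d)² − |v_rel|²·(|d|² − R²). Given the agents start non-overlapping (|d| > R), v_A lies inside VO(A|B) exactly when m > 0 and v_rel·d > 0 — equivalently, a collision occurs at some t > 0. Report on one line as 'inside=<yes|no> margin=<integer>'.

d = (-19, -18),  |d|² = 685;  R = 6+4 = 10,  c = 685−10² = 585
v_rel = (-3, 4),  |v_rel|² = 25;  v_rel·d = (-3)·(-19) + (4)·(-18) = -15
25·t² + 30·t + 585 = 0  ⇒  m = (-15)² − 25·585 = -14400
m = -14400 < 0,  v_rel·d = -15 < 0  ⇒  outside

inside=no margin=-14400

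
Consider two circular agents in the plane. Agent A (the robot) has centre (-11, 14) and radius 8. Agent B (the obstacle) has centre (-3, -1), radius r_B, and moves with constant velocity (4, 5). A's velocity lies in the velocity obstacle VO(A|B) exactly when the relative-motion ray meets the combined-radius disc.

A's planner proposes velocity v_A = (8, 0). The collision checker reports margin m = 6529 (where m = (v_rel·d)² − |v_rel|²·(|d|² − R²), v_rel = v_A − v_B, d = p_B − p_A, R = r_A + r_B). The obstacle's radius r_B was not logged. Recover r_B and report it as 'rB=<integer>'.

m = 6529
d = (8, -15);  v_rel = (4, -5),  |v_rel|² = 41
v_rel×d = (4)·(-15) − (-5)·(8) = -20
since m = R²·41 − (-20)²:  R² = (400 + 6529) / 41 = 169
R = √169 = 13  ⇒  r_B = 13 − 8 = 5

rB=5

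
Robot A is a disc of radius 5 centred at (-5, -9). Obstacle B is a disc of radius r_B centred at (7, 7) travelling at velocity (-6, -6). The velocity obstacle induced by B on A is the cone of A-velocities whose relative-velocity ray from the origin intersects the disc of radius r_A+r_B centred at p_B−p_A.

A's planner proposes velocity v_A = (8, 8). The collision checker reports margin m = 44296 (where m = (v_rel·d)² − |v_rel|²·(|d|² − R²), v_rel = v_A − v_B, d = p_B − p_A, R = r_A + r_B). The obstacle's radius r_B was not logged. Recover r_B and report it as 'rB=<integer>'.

m = 44296
d = (12, 16);  v_rel = (14, 14),  |v_rel|² = 392
v_rel×d = (14)·(16) − (14)·(12) = 56
since m = R²·392 − 56²:  R² = (3136 + 44296) / 392 = 121
R = √121 = 11  ⇒  r_B = 11 − 5 = 6

rB=6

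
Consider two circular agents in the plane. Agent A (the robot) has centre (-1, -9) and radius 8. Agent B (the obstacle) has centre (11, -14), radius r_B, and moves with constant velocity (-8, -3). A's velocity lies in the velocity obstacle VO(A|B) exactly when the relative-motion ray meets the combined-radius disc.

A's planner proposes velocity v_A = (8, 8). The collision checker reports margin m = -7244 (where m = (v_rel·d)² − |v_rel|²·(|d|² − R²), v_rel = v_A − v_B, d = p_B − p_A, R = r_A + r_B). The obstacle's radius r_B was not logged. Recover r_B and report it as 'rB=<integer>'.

m = -7244
d = (12, -5);  v_rel = (16, 11),  |v_rel|² = 377
v_rel×d = (16)·(-5) − (11)·(12) = -212
since m = R²·377 − (-212)²:  R² = (44944 + -7244) / 377 = 100
R = √100 = 10  ⇒  r_B = 10 − 8 = 2

rB=2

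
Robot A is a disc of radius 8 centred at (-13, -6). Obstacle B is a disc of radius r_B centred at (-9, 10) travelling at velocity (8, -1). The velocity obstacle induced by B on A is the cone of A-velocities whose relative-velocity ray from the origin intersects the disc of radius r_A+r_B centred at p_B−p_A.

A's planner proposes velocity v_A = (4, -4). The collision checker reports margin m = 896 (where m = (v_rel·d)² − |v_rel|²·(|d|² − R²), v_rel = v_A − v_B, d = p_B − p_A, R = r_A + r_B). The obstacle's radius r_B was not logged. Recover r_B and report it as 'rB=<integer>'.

m = 896
d = (4, 16);  v_rel = (-4, -3),  |v_rel|² = 25
v_rel×d = (-4)·(16) − (-3)·(4) = -52
since m = R²·25 − (-52)²:  R² = (2704 + 896) / 25 = 144
R = √144 = 12  ⇒  r_B = 12 − 8 = 4

rB=4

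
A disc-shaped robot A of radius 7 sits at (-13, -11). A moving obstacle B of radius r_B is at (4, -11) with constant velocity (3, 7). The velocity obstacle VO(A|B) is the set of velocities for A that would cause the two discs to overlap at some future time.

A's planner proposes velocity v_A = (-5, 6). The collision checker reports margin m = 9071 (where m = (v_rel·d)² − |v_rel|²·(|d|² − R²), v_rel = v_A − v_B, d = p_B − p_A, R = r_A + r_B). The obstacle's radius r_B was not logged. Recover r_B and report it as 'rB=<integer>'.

m = 9071
d = (17, 0);  v_rel = (-8, -1),  |v_rel|² = 65
v_rel×d = (-8)·(0) − (-1)·(17) = 17
since m = R²·65 − 17²:  R² = (289 + 9071) / 65 = 144
R = √144 = 12  ⇒  r_B = 12 − 7 = 5

rB=5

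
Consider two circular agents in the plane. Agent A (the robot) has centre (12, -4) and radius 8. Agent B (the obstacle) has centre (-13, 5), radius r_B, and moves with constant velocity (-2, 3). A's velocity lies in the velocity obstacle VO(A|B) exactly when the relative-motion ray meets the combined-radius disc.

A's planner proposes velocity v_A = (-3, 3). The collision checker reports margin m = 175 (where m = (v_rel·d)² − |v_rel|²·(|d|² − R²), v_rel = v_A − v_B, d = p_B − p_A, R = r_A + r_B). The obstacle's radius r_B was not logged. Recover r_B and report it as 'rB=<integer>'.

m = 175
d = (-25, 9);  v_rel = (-1, 0),  |v_rel|² = 1
v_rel×d = (-1)·(9) − (0)·(-25) = -9
since m = R²·1 − (-9)²:  R² = (81 + 175) / 1 = 256
R = √256 = 16  ⇒  r_B = 16 − 8 = 8

rB=8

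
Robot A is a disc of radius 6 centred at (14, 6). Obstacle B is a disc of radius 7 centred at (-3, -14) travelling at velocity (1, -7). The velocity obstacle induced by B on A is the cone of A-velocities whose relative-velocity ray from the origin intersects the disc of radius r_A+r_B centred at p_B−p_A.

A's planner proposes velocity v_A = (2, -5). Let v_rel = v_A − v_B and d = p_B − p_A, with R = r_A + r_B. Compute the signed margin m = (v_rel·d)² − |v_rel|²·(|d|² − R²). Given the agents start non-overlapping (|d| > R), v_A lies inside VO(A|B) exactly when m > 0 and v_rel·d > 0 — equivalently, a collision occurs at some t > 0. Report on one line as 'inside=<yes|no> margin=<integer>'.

d = (-17, -20),  |d|² = 689;  R = 6+7 = 13,  c = 689−13² = 520
v_rel = (1, 2),  |v_rel|² = 5;  v_rel·d = (1)·(-17) + (2)·(-20) = -57
5·t² + 114·t + 520 = 0  ⇒  m = (-57)² − 5·520 = 649
m = 649 > 0,  v_rel·d = -57 < 0  ⇒  outside

inside=no margin=649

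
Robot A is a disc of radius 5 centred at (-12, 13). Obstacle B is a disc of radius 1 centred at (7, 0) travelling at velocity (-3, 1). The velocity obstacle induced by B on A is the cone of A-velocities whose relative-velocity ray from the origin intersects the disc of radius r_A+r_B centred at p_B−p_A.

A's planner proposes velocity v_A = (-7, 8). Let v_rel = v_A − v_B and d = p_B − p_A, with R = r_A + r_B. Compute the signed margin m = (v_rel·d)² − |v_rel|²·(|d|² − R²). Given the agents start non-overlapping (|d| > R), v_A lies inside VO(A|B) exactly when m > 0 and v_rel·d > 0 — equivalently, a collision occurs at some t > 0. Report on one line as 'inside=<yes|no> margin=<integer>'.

d = (19, -13),  |d|² = 530;  R = 5+1 = 6,  c = 530−6² = 494
v_rel = (-4, 7),  |v_rel|² = 65;  v_rel·d = (-4)·(19) + (7)·(-13) = -167
65·t² + 334·t + 494 = 0  ⇒  m = (-167)² − 65·494 = -4221
m = -4221 < 0,  v_rel·d = -167 < 0  ⇒  outside

inside=no margin=-4221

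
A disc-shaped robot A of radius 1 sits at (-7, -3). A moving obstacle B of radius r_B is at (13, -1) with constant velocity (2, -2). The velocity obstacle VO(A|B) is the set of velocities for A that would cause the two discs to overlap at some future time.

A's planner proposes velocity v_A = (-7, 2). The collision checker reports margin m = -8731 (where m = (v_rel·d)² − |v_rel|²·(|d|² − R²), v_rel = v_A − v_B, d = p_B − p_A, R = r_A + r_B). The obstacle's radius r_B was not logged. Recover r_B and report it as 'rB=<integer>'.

m = -8731
d = (20, 2);  v_rel = (-9, 4),  |v_rel|² = 97
v_rel×d = (-9)·(2) − (4)·(20) = -98
since m = R²·97 − (-98)²:  R² = (9604 + -8731) / 97 = 9
R = √9 = 3  ⇒  r_B = 3 − 1 = 2

rB=2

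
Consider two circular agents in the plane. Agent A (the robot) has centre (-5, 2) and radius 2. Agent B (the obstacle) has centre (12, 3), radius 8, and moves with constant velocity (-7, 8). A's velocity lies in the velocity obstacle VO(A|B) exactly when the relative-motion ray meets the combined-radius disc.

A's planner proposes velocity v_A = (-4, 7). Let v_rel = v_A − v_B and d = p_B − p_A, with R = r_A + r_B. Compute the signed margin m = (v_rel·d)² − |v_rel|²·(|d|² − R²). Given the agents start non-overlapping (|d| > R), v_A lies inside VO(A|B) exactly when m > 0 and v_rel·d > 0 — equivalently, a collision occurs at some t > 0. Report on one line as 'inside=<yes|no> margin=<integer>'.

d = (17, 1),  |d|² = 290;  R = 2+8 = 10,  c = 290−10² = 190
v_rel = (3, -1),  |v_rel|² = 10;  v_rel·d = (3)·(17) + (-1)·(1) = 50
10·t² − 100·t + 190 = 0  ⇒  m = 50² − 10·190 = 600
m = 600 > 0,  v_rel·d = 50 > 0  ⇒  inside

inside=yes margin=600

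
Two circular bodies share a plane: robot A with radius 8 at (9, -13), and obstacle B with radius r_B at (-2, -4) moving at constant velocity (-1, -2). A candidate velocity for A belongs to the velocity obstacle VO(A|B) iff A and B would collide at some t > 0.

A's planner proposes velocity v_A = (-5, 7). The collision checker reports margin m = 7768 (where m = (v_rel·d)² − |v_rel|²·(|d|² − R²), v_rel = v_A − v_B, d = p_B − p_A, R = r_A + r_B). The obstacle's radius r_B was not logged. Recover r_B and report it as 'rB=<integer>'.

m = 7768
d = (-11, 9);  v_rel = (-4, 9),  |v_rel|² = 97
v_rel×d = (-4)·(9) − (9)·(-11) = 63
since m = R²·97 − 63²:  R² = (3969 + 7768) / 97 = 121
R = √121 = 11  ⇒  r_B = 11 − 8 = 3

rB=3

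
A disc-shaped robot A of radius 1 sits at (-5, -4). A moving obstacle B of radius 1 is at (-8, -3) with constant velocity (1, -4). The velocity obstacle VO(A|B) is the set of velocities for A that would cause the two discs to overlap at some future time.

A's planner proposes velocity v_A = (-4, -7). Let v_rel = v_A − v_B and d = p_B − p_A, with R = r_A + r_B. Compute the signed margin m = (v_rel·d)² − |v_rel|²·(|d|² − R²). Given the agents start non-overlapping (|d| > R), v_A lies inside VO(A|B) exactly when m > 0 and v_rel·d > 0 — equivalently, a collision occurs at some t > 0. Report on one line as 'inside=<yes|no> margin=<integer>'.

d = (-3, 1),  |d|² = 10;  R = 1+1 = 2,  c = 10−2² = 6
v_rel = (-5, -3),  |v_rel|² = 34;  v_rel·d = (-5)·(-3) + (-3)·(1) = 12
34·t² − 24·t + 6 = 0  ⇒  m = 12² − 34·6 = -60
m = -60 < 0,  v_rel·d = 12 > 0  ⇒  outside

inside=no margin=-60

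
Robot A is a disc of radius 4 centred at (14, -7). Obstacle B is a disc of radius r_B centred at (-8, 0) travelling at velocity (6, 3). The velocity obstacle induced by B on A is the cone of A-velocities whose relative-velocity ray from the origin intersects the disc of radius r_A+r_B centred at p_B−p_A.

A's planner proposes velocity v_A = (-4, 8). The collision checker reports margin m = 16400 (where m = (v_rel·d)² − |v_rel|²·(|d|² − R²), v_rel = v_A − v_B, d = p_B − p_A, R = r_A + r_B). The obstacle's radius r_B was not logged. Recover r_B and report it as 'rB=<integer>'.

m = 16400
d = (-22, 7);  v_rel = (-10, 5),  |v_rel|² = 125
v_rel×d = (-10)·(7) − (5)·(-22) = 40
since m = R²·125 − 40²:  R² = (1600 + 16400) / 125 = 144
R = √144 = 12  ⇒  r_B = 12 − 4 = 8

rB=8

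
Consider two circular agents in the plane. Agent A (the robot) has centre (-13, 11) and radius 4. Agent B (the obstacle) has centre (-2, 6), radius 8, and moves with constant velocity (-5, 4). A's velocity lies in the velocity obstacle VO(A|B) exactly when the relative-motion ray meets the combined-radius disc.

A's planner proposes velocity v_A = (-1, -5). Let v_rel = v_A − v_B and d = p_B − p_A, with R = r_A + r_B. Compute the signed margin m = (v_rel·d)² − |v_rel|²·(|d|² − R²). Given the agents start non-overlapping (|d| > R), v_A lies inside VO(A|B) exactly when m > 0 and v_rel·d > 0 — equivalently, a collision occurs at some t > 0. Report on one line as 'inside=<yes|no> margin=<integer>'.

d = (11, -5),  |d|² = 146;  R = 4+8 = 12,  c = 146−12² = 2
v_rel = (4, -9),  |v_rel|² = 97;  v_rel·d = (4)·(11) + (-9)·(-5) = 89
97·t² − 178·t + 2 = 0  ⇒  m = 89² − 97·2 = 7727
m = 7727 > 0,  v_rel·d = 89 > 0  ⇒  inside

inside=yes margin=7727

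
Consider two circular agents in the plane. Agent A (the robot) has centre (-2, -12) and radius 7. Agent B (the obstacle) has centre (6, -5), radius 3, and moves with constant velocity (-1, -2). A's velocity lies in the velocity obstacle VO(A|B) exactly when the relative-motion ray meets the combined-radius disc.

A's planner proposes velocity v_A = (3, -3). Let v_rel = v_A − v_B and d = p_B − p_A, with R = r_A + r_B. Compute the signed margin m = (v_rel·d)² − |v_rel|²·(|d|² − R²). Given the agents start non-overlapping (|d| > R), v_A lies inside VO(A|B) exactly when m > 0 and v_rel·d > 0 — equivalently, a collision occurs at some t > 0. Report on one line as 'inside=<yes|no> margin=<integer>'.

d = (8, 7),  |d|² = 113;  R = 7+3 = 10,  c = 113−10² = 13
v_rel = (4, -1),  |v_rel|² = 17;  v_rel·d = (4)·(8) + (-1)·(7) = 25
17·t² − 50·t + 13 = 0  ⇒  m = 25² − 17·13 = 404
m = 404 > 0,  v_rel·d = 25 > 0  ⇒  inside

inside=yes margin=404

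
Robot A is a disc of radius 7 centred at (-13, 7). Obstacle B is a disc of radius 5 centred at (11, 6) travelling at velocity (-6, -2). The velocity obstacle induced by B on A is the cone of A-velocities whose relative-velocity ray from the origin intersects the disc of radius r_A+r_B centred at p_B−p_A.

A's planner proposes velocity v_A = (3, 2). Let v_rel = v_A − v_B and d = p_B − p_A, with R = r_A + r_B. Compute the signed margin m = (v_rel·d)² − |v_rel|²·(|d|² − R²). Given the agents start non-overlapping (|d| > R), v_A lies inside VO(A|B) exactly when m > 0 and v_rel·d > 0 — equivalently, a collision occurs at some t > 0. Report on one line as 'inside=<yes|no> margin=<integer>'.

d = (24, -1),  |d|² = 577;  R = 7+5 = 12,  c = 577−12² = 433
v_rel = (9, 4),  |v_rel|² = 97;  v_rel·d = (9)·(24) + (4)·(-1) = 212
97·t² − 424·t + 433 = 0  ⇒  m = 212² − 97·433 = 2943
m = 2943 > 0,  v_rel·d = 212 > 0  ⇒  inside

inside=yes margin=2943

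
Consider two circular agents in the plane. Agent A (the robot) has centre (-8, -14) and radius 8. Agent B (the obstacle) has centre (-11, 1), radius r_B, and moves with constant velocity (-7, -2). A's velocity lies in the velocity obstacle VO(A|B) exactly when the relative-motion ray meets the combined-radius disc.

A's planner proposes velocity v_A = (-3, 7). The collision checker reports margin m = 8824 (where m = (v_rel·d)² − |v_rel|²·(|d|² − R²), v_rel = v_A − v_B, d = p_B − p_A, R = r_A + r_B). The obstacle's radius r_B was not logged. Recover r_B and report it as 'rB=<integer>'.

m = 8824
d = (-3, 15);  v_rel = (4, 9),  |v_rel|² = 97
v_rel×d = (4)·(15) − (9)·(-3) = 87
since m = R²·97 − 87²:  R² = (7569 + 8824) / 97 = 169
R = √169 = 13  ⇒  r_B = 13 − 8 = 5

rB=5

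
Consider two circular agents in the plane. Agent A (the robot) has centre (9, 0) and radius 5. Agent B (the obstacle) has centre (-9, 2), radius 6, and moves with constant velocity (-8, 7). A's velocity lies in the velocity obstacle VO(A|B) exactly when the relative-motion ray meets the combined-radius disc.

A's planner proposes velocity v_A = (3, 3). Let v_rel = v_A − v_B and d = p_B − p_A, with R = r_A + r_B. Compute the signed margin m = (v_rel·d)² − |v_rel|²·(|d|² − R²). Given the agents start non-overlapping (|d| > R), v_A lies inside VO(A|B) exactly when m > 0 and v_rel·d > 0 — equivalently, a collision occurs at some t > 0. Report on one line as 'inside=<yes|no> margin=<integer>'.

d = (-18, 2),  |d|² = 328;  R = 5+6 = 11,  c = 328−11² = 207
v_rel = (11, -4),  |v_rel|² = 137;  v_rel·d = (11)·(-18) + (-4)·(2) = -206
137·t² + 412·t + 207 = 0  ⇒  m = (-206)² − 137·207 = 14077
m = 14077 > 0,  v_rel·d = -206 < 0  ⇒  outside

inside=no margin=14077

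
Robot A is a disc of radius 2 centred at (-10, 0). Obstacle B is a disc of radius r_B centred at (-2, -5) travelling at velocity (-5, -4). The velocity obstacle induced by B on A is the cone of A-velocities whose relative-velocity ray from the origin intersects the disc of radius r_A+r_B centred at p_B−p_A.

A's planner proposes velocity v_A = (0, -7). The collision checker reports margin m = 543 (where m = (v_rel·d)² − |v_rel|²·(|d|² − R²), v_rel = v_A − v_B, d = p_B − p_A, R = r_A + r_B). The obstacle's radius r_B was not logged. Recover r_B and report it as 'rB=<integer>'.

m = 543
d = (8, -5);  v_rel = (5, -3),  |v_rel|² = 34
v_rel×d = (5)·(-5) − (-3)·(8) = -1
since m = R²·34 − (-1)²:  R² = (1 + 543) / 34 = 16
R = √16 = 4  ⇒  r_B = 4 − 2 = 2

rB=2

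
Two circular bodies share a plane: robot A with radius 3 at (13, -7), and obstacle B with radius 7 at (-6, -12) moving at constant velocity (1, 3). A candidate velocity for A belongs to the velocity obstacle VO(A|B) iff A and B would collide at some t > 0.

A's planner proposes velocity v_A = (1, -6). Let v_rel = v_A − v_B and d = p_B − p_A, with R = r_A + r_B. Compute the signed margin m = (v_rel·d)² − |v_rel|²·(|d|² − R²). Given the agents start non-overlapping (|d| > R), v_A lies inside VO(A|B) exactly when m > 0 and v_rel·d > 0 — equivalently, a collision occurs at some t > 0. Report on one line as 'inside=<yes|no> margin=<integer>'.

d = (-19, -5),  |d|² = 386;  R = 3+7 = 10,  c = 386−10² = 286
v_rel = (0, -9),  |v_rel|² = 81;  v_rel·d = (0)·(-19) + (-9)·(-5) = 45
81·t² − 90·t + 286 = 0  ⇒  m = 45² − 81·286 = -21141
m = -21141 < 0,  v_rel·d = 45 > 0  ⇒  outside

inside=no margin=-21141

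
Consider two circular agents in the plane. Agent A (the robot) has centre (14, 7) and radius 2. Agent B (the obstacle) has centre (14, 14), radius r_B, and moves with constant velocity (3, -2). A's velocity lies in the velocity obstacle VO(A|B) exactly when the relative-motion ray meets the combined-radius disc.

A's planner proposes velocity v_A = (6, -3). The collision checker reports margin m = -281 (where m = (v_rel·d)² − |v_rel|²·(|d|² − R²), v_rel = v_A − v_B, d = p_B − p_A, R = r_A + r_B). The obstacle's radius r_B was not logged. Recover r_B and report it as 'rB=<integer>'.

m = -281
d = (0, 7);  v_rel = (3, -1),  |v_rel|² = 10
v_rel×d = (3)·(7) − (-1)·(0) = 21
since m = R²·10 − 21²:  R² = (441 + -281) / 10 = 16
R = √16 = 4  ⇒  r_B = 4 − 2 = 2

rB=2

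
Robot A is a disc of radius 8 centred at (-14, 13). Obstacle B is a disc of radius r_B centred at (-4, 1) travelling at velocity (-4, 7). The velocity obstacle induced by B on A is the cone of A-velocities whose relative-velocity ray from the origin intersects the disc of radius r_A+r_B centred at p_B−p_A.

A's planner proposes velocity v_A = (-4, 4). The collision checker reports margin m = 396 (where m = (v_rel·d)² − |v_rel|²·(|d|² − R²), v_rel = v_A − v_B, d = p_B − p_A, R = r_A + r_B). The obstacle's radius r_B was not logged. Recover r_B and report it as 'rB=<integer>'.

m = 396
d = (10, -12);  v_rel = (0, -3),  |v_rel|² = 9
v_rel×d = (0)·(-12) − (-3)·(10) = 30
since m = R²·9 − 30²:  R² = (900 + 396) / 9 = 144
R = √144 = 12  ⇒  r_B = 12 − 8 = 4

rB=4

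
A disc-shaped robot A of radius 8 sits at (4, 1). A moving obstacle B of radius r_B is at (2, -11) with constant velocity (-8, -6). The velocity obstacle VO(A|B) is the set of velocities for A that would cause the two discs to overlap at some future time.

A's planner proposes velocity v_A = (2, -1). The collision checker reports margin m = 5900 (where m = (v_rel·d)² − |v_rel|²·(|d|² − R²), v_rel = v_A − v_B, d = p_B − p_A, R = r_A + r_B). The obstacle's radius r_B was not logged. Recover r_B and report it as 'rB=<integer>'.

m = 5900
d = (-2, -12);  v_rel = (10, 5),  |v_rel|² = 125
v_rel×d = (10)·(-12) − (5)·(-2) = -110
since m = R²·125 − (-110)²:  R² = (12100 + 5900) / 125 = 144
R = √144 = 12  ⇒  r_B = 12 − 8 = 4

rB=4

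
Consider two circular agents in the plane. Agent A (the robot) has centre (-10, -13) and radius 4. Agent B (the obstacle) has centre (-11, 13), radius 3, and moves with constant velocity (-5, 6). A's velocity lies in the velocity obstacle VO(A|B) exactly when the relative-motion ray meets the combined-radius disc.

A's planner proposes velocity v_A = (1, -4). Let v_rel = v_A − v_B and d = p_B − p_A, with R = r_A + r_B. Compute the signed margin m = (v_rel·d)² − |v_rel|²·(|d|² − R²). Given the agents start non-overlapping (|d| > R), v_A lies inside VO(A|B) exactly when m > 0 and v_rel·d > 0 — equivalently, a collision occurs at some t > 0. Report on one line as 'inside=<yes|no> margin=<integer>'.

d = (-1, 26),  |d|² = 677;  R = 4+3 = 7,  c = 677−7² = 628
v_rel = (6, -10),  |v_rel|² = 136;  v_rel·d = (6)·(-1) + (-10)·(26) = -266
136·t² + 532·t + 628 = 0  ⇒  m = (-266)² − 136·628 = -14652
m = -14652 < 0,  v_rel·d = -266 < 0  ⇒  outside

inside=no margin=-14652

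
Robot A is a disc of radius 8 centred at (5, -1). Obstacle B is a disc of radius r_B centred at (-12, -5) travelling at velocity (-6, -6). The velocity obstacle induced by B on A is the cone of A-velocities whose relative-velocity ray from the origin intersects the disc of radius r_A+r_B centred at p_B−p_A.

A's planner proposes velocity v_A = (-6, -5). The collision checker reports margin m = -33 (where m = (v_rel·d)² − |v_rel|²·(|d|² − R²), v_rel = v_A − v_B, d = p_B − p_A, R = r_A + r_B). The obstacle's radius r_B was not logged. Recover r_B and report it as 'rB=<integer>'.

m = -33
d = (-17, -4);  v_rel = (0, 1),  |v_rel|² = 1
v_rel×d = (0)·(-4) − (1)·(-17) = 17
since m = R²·1 − 17²:  R² = (289 + -33) / 1 = 256
R = √256 = 16  ⇒  r_B = 16 − 8 = 8

rB=8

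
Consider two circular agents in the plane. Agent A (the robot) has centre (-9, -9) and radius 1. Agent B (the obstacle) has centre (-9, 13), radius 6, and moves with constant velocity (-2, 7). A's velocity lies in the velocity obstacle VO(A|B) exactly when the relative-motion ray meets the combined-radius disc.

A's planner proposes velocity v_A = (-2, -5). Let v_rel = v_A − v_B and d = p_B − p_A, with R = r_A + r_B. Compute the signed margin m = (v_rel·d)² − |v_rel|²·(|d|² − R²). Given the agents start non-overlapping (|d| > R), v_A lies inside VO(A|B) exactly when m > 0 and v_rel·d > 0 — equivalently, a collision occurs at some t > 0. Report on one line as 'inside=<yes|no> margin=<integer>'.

d = (0, 22),  |d|² = 484;  R = 1+6 = 7,  c = 484−7² = 435
v_rel = (0, -12),  |v_rel|² = 144;  v_rel·d = (0)·(0) + (-12)·(22) = -264
144·t² + 528·t + 435 = 0  ⇒  m = (-264)² − 144·435 = 7056
m = 7056 > 0,  v_rel·d = -264 < 0  ⇒  outside

inside=no margin=7056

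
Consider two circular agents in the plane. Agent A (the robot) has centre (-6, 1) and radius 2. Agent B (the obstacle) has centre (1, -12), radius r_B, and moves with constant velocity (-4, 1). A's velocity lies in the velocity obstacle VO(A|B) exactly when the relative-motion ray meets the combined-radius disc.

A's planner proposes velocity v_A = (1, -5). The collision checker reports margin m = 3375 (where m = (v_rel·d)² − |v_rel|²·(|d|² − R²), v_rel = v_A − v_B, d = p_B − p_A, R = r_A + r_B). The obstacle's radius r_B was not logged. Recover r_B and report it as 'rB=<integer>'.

m = 3375
d = (7, -13);  v_rel = (5, -6),  |v_rel|² = 61
v_rel×d = (5)·(-13) − (-6)·(7) = -23
since m = R²·61 − (-23)²:  R² = (529 + 3375) / 61 = 64
R = √64 = 8  ⇒  r_B = 8 − 2 = 6

rB=6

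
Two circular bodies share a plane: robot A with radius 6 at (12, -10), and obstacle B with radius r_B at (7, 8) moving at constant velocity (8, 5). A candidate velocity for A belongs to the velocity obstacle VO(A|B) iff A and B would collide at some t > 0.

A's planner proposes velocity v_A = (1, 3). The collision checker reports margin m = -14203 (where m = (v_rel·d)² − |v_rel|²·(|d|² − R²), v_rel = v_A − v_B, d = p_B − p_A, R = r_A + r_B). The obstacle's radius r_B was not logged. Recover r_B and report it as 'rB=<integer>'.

m = -14203
d = (-5, 18);  v_rel = (-7, -2),  |v_rel|² = 53
v_rel×d = (-7)·(18) − (-2)·(-5) = -136
since m = R²·53 − (-136)²:  R² = (18496 + -14203) / 53 = 81
R = √81 = 9  ⇒  r_B = 9 − 6 = 3

rB=3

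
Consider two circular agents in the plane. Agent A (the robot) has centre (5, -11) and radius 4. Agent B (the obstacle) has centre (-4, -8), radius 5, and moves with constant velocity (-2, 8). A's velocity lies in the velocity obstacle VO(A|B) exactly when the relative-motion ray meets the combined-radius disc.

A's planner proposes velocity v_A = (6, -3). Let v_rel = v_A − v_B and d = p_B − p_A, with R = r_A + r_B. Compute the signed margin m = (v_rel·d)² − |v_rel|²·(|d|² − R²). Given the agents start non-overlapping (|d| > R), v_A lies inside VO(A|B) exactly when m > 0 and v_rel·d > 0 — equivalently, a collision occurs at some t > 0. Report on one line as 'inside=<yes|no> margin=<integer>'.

d = (-9, 3),  |d|² = 90;  R = 4+5 = 9,  c = 90−9² = 9
v_rel = (8, -11),  |v_rel|² = 185;  v_rel·d = (8)·(-9) + (-11)·(3) = -105
185·t² + 210·t + 9 = 0  ⇒  m = (-105)² − 185·9 = 9360
m = 9360 > 0,  v_rel·d = -105 < 0  ⇒  outside

inside=no margin=9360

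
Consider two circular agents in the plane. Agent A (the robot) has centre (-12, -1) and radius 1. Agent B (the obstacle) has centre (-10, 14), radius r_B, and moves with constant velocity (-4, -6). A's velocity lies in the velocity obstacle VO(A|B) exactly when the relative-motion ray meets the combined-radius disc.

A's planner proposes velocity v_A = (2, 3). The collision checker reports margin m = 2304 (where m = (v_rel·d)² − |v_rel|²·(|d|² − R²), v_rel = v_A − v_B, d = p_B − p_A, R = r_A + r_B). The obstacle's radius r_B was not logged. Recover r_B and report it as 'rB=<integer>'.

m = 2304
d = (2, 15);  v_rel = (6, 9),  |v_rel|² = 117
v_rel×d = (6)·(15) − (9)·(2) = 72
since m = R²·117 − 72²:  R² = (5184 + 2304) / 117 = 64
R = √64 = 8  ⇒  r_B = 8 − 1 = 7

rB=7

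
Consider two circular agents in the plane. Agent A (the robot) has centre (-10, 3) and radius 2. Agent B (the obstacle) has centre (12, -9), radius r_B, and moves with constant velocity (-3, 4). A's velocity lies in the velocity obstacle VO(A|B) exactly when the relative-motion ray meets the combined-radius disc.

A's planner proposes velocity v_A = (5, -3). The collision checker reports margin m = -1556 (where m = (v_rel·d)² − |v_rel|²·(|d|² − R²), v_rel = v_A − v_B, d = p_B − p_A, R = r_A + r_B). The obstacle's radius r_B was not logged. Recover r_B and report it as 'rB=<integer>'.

m = -1556
d = (22, -12);  v_rel = (8, -7),  |v_rel|² = 113
v_rel×d = (8)·(-12) − (-7)·(22) = 58
since m = R²·113 − 58²:  R² = (3364 + -1556) / 113 = 16
R = √16 = 4  ⇒  r_B = 4 − 2 = 2

rB=2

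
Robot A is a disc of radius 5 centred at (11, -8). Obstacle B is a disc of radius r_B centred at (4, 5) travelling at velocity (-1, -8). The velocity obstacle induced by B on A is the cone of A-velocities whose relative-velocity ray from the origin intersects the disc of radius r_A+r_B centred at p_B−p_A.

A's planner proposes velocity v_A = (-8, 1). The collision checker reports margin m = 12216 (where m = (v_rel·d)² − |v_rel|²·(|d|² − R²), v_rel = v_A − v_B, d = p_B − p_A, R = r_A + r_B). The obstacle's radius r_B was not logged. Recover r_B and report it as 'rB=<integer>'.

m = 12216
d = (-7, 13);  v_rel = (-7, 9),  |v_rel|² = 130
v_rel×d = (-7)·(13) − (9)·(-7) = -28
since m = R²·130 − (-28)²:  R² = (784 + 12216) / 130 = 100
R = √100 = 10  ⇒  r_B = 10 − 5 = 5

rB=5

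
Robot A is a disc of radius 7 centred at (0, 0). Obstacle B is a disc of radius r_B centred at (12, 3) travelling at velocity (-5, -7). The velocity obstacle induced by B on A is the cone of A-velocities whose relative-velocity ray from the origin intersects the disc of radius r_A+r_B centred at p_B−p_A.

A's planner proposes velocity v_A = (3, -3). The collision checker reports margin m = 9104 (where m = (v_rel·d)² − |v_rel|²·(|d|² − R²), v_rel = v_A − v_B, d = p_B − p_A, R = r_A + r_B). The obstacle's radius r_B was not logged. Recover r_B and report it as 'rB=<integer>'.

m = 9104
d = (12, 3);  v_rel = (8, 4),  |v_rel|² = 80
v_rel×d = (8)·(3) − (4)·(12) = -24
since m = R²·80 − (-24)²:  R² = (576 + 9104) / 80 = 121
R = √121 = 11  ⇒  r_B = 11 − 7 = 4

rB=4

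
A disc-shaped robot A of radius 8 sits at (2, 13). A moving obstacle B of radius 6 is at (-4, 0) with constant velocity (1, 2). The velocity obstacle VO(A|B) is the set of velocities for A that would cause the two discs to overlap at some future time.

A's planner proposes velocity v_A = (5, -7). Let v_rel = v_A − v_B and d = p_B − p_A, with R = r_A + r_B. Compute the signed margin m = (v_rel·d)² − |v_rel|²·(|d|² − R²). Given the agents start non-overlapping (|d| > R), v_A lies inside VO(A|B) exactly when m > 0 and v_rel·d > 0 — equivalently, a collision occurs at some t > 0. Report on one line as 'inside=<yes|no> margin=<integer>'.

d = (-6, -13),  |d|² = 205;  R = 8+6 = 14,  c = 205−14² = 9
v_rel = (4, -9),  |v_rel|² = 97;  v_rel·d = (4)·(-6) + (-9)·(-13) = 93
97·t² − 186·t + 9 = 0  ⇒  m = 93² − 97·9 = 7776
m = 7776 > 0,  v_rel·d = 93 > 0  ⇒  inside

inside=yes margin=7776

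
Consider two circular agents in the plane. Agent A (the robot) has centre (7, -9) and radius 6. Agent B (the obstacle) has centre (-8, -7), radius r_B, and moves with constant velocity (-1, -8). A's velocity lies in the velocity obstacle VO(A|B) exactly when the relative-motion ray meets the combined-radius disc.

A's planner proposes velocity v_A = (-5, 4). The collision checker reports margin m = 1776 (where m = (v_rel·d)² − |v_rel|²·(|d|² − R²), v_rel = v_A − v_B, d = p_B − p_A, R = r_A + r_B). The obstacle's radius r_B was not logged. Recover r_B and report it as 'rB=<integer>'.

m = 1776
d = (-15, 2);  v_rel = (-4, 12),  |v_rel|² = 160
v_rel×d = (-4)·(2) − (12)·(-15) = 172
since m = R²·160 − 172²:  R² = (29584 + 1776) / 160 = 196
R = √196 = 14  ⇒  r_B = 14 − 6 = 8

rB=8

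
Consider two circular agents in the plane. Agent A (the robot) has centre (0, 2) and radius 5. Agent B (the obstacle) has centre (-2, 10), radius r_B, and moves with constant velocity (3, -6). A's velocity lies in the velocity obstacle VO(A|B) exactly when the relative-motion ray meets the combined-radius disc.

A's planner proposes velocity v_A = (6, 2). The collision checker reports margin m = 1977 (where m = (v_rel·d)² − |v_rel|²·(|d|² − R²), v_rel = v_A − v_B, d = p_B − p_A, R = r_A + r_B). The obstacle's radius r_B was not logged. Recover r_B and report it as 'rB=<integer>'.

m = 1977
d = (-2, 8);  v_rel = (3, 8),  |v_rel|² = 73
v_rel×d = (3)·(8) − (8)·(-2) = 40
since m = R²·73 − 40²:  R² = (1600 + 1977) / 73 = 49
R = √49 = 7  ⇒  r_B = 7 − 5 = 2

rB=2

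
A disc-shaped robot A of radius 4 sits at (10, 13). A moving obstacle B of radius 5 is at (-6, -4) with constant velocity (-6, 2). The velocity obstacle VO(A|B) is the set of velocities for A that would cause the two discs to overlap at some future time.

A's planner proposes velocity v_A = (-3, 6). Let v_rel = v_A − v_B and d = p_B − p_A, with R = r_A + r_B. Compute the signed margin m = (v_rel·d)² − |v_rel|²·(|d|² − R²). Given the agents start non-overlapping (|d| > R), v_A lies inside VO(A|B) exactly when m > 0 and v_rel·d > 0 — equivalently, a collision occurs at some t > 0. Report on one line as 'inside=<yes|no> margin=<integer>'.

d = (-16, -17),  |d|² = 545;  R = 4+5 = 9,  c = 545−9² = 464
v_rel = (3, 4),  |v_rel|² = 25;  v_rel·d = (3)·(-16) + (4)·(-17) = -116
25·t² + 232·t + 464 = 0  ⇒  m = (-116)² − 25·464 = 1856
m = 1856 > 0,  v_rel·d = -116 < 0  ⇒  outside

inside=no margin=1856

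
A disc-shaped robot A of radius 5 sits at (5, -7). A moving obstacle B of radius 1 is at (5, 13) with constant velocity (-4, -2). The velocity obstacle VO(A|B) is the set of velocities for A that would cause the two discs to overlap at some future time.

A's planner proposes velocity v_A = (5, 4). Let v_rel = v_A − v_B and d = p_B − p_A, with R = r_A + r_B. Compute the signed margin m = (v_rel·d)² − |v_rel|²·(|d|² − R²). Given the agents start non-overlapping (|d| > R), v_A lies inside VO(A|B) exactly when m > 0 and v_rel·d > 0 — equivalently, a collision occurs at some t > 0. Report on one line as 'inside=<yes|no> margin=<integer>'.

d = (0, 20),  |d|² = 400;  R = 5+1 = 6,  c = 400−6² = 364
v_rel = (9, 6),  |v_rel|² = 117;  v_rel·d = (9)·(0) + (6)·(20) = 120
117·t² − 240·t + 364 = 0  ⇒  m = 120² − 117·364 = -28188
m = -28188 < 0,  v_rel·d = 120 > 0  ⇒  outside

inside=no margin=-28188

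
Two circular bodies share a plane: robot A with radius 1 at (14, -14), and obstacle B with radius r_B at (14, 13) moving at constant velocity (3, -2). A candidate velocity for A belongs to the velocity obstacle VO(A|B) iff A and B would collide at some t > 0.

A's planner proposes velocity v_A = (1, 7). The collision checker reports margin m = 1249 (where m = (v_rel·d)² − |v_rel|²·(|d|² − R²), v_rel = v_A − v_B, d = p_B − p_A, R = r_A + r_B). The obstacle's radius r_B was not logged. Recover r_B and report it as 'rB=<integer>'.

m = 1249
d = (0, 27);  v_rel = (-2, 9),  |v_rel|² = 85
v_rel×d = (-2)·(27) − (9)·(0) = -54
since m = R²·85 − (-54)²:  R² = (2916 + 1249) / 85 = 49
R = √49 = 7  ⇒  r_B = 7 − 1 = 6

rB=6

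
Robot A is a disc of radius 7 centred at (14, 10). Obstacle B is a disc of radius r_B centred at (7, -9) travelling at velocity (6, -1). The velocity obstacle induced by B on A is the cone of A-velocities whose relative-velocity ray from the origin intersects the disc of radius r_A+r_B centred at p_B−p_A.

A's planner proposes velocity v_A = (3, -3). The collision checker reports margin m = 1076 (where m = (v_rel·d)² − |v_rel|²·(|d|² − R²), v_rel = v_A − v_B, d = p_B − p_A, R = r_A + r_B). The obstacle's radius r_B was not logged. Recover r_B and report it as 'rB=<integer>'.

m = 1076
d = (-7, -19);  v_rel = (-3, -2),  |v_rel|² = 13
v_rel×d = (-3)·(-19) − (-2)·(-7) = 43
since m = R²·13 − 43²:  R² = (1849 + 1076) / 13 = 225
R = √225 = 15  ⇒  r_B = 15 − 7 = 8

rB=8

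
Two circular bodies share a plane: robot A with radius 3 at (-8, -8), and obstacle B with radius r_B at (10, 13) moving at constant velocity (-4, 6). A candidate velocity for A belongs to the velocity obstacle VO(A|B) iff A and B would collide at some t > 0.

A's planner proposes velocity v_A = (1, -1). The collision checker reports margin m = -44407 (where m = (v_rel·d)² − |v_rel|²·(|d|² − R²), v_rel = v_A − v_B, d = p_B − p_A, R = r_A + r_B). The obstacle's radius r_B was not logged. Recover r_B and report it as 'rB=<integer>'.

m = -44407
d = (18, 21);  v_rel = (5, -7),  |v_rel|² = 74
v_rel×d = (5)·(21) − (-7)·(18) = 231
since m = R²·74 − 231²:  R² = (53361 + -44407) / 74 = 121
R = √121 = 11  ⇒  r_B = 11 − 3 = 8

rB=8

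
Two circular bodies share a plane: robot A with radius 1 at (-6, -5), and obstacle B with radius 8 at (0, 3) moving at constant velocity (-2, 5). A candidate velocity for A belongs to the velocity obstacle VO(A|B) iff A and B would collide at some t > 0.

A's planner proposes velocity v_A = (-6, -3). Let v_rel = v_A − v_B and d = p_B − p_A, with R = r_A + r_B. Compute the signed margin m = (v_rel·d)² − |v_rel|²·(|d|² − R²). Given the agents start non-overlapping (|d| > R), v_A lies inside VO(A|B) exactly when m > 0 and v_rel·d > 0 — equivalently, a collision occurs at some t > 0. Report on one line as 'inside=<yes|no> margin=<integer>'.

d = (6, 8),  |d|² = 100;  R = 1+8 = 9,  c = 100−9² = 19
v_rel = (-4, -8),  |v_rel|² = 80;  v_rel·d = (-4)·(6) + (-8)·(8) = -88
80·t² + 176·t + 19 = 0  ⇒  m = (-88)² − 80·19 = 6224
m = 6224 > 0,  v_rel·d = -88 < 0  ⇒  outside

inside=no margin=6224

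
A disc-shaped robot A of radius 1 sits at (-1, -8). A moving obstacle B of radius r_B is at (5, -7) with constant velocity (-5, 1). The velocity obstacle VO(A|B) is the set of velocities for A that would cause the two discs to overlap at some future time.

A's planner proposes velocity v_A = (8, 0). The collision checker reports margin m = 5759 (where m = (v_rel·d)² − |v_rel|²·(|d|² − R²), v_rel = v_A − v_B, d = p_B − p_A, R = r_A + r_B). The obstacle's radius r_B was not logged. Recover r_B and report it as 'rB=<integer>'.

m = 5759
d = (6, 1);  v_rel = (13, -1),  |v_rel|² = 170
v_rel×d = (13)·(1) − (-1)·(6) = 19
since m = R²·170 − 19²:  R² = (361 + 5759) / 170 = 36
R = √36 = 6  ⇒  r_B = 6 − 1 = 5

rB=5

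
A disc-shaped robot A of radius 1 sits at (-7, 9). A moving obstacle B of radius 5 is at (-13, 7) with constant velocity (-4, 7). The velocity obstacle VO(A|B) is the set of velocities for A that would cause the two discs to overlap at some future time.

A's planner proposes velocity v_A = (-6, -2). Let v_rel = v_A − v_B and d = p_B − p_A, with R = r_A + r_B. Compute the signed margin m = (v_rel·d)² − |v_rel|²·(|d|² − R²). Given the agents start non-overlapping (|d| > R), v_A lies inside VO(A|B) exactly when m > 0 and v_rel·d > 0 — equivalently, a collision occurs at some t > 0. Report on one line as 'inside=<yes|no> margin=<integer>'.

d = (-6, -2),  |d|² = 40;  R = 1+5 = 6,  c = 40−6² = 4
v_rel = (-2, -9),  |v_rel|² = 85;  v_rel·d = (-2)·(-6) + (-9)·(-2) = 30
85·t² − 60·t + 4 = 0  ⇒  m = 30² − 85·4 = 560
m = 560 > 0,  v_rel·d = 30 > 0  ⇒  inside

inside=yes margin=560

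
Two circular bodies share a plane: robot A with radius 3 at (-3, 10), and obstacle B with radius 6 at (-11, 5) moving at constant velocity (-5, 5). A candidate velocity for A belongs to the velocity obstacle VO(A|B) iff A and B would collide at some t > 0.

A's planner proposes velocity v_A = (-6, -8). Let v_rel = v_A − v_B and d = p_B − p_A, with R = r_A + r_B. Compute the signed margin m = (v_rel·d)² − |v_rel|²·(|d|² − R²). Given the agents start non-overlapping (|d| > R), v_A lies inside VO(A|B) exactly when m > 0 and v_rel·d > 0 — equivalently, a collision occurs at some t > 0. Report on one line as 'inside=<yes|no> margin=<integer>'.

d = (-8, -5),  |d|² = 89;  R = 3+6 = 9,  c = 89−9² = 8
v_rel = (-1, -13),  |v_rel|² = 170;  v_rel·d = (-1)·(-8) + (-13)·(-5) = 73
170·t² − 146·t + 8 = 0  ⇒  m = 73² − 170·8 = 3969
m = 3969 > 0,  v_rel·d = 73 > 0  ⇒  inside

inside=yes margin=3969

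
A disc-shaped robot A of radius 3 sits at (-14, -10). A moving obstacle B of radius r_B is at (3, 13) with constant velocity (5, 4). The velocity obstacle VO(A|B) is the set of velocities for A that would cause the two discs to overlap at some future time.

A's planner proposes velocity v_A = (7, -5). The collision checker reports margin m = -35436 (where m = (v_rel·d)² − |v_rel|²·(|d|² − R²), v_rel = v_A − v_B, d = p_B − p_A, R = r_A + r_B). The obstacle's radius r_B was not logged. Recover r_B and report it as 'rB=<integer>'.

m = -35436
d = (17, 23);  v_rel = (2, -9),  |v_rel|² = 85
v_rel×d = (2)·(23) − (-9)·(17) = 199
since m = R²·85 − 199²:  R² = (39601 + -35436) / 85 = 49
R = √49 = 7  ⇒  r_B = 7 − 3 = 4

rB=4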